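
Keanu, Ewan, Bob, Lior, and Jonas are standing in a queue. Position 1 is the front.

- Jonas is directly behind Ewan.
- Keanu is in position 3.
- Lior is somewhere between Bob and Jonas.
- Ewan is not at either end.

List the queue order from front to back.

From clue 1: Ewan is in {1,2,3,4}.
From clues 1–2: Keanu → position 3.
From clues 1–3: Ewan is in {1,4}.
From clues 1–4: Bob → position 1, Lior → position 2, Ewan → position 4, Jonas → position 5.

Bob, Lior, Keanu, Ewan, Jonas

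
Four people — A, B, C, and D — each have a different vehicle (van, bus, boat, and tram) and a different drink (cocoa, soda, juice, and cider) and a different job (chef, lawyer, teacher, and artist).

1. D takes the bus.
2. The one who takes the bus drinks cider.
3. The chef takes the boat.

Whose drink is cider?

D

With clues 1–2, A, B, and C are impossible for the one with drink cider.
That leaves D.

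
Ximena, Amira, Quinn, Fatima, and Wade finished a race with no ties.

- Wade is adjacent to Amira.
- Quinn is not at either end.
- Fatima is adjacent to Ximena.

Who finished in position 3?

Quinn

With clues 1–3, Amira, Fatima, Wade, and Ximena are ruled out for place 3.
So place 3 is Quinn.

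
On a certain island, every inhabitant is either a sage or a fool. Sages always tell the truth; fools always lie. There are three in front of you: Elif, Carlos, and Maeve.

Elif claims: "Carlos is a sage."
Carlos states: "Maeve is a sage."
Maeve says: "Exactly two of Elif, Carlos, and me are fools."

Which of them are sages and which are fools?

Elif: fool, Carlos: fool, Maeve: fool

Consider Elif. Suppose Elif is a sage.
Then no assignment of the remaining roles makes every statement match its speaker's type — contradiction.
So Elif is a fool.
Consider Carlos. Suppose Carlos is a sage.
Then Elif's statement comes out true, contradicting Elif being a fool.
So Carlos is a fool.
Consider Maeve. Suppose Maeve is a sage.
Then Carlos's statement comes out true, contradicting Carlos being a fool.
So Maeve is a fool.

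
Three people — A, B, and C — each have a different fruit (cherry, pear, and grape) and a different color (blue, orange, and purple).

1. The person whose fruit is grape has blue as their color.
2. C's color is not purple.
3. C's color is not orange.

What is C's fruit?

grape

With clues 1–3, cherry and pear are impossible for C's fruit.
That leaves grape.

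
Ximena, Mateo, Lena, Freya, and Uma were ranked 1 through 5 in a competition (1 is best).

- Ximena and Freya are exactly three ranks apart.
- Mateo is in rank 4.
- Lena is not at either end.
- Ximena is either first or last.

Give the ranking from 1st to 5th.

Uma, Freya, Lena, Mateo, Ximena

From clue 1: Ximena is in {1,2,4,5}.
From clues 1–2: Mateo → rank 4.
From clues 1–3: Uma → rank 1, Lena → rank 3.
From clues 1–4: Freya → rank 2, Ximena → rank 5.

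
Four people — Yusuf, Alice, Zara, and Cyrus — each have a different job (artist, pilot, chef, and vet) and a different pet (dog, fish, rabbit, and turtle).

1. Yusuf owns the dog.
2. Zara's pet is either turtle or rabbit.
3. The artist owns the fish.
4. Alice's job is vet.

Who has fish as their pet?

Cyrus

Clue 1 rules out Yusuf for the one with pet fish.
With clues 1–2, Zara is impossible for the one with pet fish.
With clues 1–4, Alice is impossible for the one with pet fish.
That leaves Cyrus.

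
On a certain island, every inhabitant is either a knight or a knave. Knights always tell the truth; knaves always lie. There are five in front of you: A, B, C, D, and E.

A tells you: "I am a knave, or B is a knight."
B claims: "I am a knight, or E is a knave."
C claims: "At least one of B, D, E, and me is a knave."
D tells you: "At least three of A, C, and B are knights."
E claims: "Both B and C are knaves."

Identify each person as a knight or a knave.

Consider A. Suppose A is a knave.
Then A's own statement would have to be false, but it can't be — contradiction.
So A is a knight.
Consider B. Suppose B is a knave.
Then A's statement comes out false, contradicting A being a knight.
So B is a knight.
With that fixed, E's statement is false, so E is a knave.
With that fixed, C's statement is true, so C is a knight.
With that fixed, D's statement is true, so D is a knight.

A: knight, B: knight, C: knight, D: knight, E: knave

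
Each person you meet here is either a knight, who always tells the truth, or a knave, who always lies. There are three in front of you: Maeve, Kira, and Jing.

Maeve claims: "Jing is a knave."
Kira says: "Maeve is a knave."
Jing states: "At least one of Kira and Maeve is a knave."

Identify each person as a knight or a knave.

Consider Maeve. Suppose Maeve is a knight.
Then no assignment of the remaining roles makes every statement match its speaker's type — contradiction.
So Maeve is a knave.
With that fixed, Kira's statement is true, so Kira is a knight.
With that fixed, Jing's statement is true, so Jing is a knight.

Maeve: knave, Kira: knight, Jing: knight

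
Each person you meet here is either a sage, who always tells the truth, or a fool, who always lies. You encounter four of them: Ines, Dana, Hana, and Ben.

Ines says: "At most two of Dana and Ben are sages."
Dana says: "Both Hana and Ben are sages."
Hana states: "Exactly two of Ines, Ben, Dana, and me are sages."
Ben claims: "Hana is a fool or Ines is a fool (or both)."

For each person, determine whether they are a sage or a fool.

Ines: sage, Dana: fool, Hana: sage, Ben: fool

Regardless of anyone's role, Ines's statement is true, so Ines is a sage.
Consider Dana. Suppose Dana is a sage.
Then no assignment of the remaining roles makes every statement match its speaker's type — contradiction.
So Dana is a fool.
Consider Hana. Suppose Hana is a fool.
Then no assignment of the remaining roles makes every statement match its speaker's type — contradiction.
So Hana is a sage.
With that fixed, Ben's statement is false, so Ben is a fool.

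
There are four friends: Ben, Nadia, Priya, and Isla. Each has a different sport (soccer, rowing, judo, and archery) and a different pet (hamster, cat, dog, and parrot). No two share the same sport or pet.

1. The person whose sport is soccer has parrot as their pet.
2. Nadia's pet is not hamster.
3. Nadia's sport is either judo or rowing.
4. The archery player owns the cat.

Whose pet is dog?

With clues 1–4, Ben, Isla, and Priya are impossible for the one with pet dog.
That leaves Nadia.

Nadia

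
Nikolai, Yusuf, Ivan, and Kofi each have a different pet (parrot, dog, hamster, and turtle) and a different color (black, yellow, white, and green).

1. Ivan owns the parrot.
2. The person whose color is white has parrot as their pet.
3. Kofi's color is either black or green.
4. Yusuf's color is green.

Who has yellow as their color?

With clues 1–2, Ivan is impossible for the one with color yellow.
With clues 1–3, Kofi is impossible for the one with color yellow.
With clues 1–4, Yusuf is impossible for the one with color yellow.
That leaves Nikolai.

Nikolai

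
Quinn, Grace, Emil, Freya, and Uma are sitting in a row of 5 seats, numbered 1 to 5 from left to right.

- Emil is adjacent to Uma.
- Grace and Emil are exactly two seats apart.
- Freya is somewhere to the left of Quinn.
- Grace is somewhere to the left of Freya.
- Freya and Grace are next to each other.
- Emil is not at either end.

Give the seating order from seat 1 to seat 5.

Grace, Freya, Emil, Uma, Quinn

From clues 1–3: Quinn is in {2,3,4,5}.
From clues 1–4: Quinn → seat 5.
From clues 1–5: Grace is in {1,3}.
From clues 1–6: Grace → seat 1, Freya → seat 2, Emil → seat 3, Uma → seat 4.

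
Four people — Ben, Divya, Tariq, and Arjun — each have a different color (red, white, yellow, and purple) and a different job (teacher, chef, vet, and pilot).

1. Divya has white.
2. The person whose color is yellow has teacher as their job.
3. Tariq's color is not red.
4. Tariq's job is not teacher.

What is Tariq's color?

Clue 1 rules out white for Tariq's color.
With clues 1–3, red is impossible for Tariq's color.
With clues 1–4, yellow is impossible for Tariq's color.
That leaves purple.

purple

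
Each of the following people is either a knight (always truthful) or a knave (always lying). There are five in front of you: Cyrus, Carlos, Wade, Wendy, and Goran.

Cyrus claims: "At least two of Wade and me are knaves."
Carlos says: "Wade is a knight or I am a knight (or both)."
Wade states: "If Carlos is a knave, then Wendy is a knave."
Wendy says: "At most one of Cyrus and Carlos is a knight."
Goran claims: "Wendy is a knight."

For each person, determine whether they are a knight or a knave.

Consider Cyrus. Suppose Cyrus is a knight.
Then Cyrus's own statement would have to be true, but it can't be — contradiction.
So Cyrus is a knave.
With that fixed, Wendy's statement is true, so Wendy is a knight.
With that fixed, Goran's statement is true, so Goran is a knight.
Consider Carlos. Suppose Carlos is a knave.
Then no assignment of the remaining roles makes every statement match its speaker's type — contradiction.
So Carlos is a knight.
With that fixed, Wade's statement is true, so Wade is a knight.

Cyrus: knave, Carlos: knight, Wade: knight, Wendy: knight, Goran: knight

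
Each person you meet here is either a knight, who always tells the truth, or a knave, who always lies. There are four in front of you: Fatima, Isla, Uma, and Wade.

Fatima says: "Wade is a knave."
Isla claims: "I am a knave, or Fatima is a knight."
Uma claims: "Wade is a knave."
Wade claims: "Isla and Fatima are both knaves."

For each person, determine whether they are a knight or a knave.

Consider Fatima. Suppose Fatima is a knave.
Then whichever role Isla has, Isla's statement has the wrong truth value — contradiction.
So Fatima is a knight.
With that fixed, Isla's statement is true, so Isla is a knight.
With that fixed, Wade's statement is false, so Wade is a knave.
With that fixed, Uma's statement is true, so Uma is a knight.

Fatima: knight, Isla: knight, Uma: knight, Wade: knave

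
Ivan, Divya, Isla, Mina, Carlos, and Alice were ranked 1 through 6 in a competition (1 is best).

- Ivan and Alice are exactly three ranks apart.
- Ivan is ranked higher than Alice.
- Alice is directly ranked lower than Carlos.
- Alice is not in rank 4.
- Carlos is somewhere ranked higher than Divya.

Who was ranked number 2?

Ivan

With clues 1–2, Alice is ruled out for rank 2.
With clues 1–3, Carlos is ruled out for rank 2.
With clues 1–5, Divya, Isla, and Mina are ruled out for rank 2.
So rank 2 is Ivan.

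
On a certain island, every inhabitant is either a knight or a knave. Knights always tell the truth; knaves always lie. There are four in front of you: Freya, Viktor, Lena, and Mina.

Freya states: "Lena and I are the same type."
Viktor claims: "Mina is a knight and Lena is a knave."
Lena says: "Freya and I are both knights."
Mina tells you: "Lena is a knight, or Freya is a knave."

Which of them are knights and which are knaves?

Freya: knight, Viktor: knave, Lena: knight, Mina: knight

Consider Freya. Suppose Freya is a knave.
Then no assignment of the remaining roles makes every statement match its speaker's type — contradiction.
So Freya is a knight.
Consider Viktor. Suppose Viktor is a knight.
Then no assignment of the remaining roles makes every statement match its speaker's type — contradiction.
So Viktor is a knave.
Consider Lena. Suppose Lena is a knave.
Then Freya's statement comes out false, contradicting Freya being a knight.
So Lena is a knight.
With that fixed, Mina's statement is true, so Mina is a knight.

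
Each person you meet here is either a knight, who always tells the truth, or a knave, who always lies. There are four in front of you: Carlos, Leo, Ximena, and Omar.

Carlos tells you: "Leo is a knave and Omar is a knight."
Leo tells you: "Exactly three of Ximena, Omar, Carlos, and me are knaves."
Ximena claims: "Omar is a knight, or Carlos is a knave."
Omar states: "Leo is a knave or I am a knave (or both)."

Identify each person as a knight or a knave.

Consider Carlos. Suppose Carlos is a knave.
Then no assignment of the remaining roles makes every statement match its speaker's type — contradiction.
So Carlos is a knight.
Consider Leo. Suppose Leo is a knight.
Then Carlos's statement comes out false, contradicting Carlos being a knight.
So Leo is a knave.
With that fixed, Omar's statement is true, so Omar is a knight.
With that fixed, Ximena's statement is true, so Ximena is a knight.

Carlos: knight, Leo: knave, Ximena: knight, Omar: knight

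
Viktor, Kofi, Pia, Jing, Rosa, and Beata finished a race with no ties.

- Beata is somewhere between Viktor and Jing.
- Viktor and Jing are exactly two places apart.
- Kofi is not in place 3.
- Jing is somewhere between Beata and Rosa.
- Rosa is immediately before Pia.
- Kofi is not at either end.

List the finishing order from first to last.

From clue 1: Beata is in {2,3,4,5}.
From clues 1–4: Jing is in {2,3,4,5}.
From clues 1–5: Jing is in {3,4}.
From clues 1–6: Viktor → place 1, Beata → place 2, Jing → place 3, Kofi → place 4, Rosa → place 5, Pia → place 6.

Viktor, Beata, Jing, Kofi, Rosa, Pia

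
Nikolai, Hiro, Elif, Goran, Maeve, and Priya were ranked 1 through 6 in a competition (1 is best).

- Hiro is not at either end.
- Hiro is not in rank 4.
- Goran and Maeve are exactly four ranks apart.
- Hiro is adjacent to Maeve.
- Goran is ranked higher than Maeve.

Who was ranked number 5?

With clues 1–4, Maeve is ruled out for rank 5.
With clues 1–5, Elif, Goran, Nikolai, and Priya are ruled out for rank 5.
So rank 5 is Hiro.

Hiro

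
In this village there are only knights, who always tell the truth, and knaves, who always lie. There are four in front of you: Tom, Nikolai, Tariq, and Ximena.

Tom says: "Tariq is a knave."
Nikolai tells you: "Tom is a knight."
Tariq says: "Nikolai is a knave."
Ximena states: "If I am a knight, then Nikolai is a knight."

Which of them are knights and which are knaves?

Consider Tom. Suppose Tom is a knave.
Then no assignment of the remaining roles makes every statement match its speaker's type — contradiction.
So Tom is a knight.
With that fixed, Nikolai's statement is true, so Nikolai is a knight.
With that fixed, Tariq's statement is false, so Tariq is a knave.
With that fixed, Ximena's statement is true, so Ximena is a knight.

Tom: knight, Nikolai: knight, Tariq: knave, Ximena: knight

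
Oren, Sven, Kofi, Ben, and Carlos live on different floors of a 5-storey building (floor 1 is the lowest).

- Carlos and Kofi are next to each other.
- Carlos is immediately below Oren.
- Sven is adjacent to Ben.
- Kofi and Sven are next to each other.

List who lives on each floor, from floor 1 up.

Ben, Sven, Kofi, Carlos, Oren

From clues 1–2: Oren is in {3,4,5}.
From clues 1–3: Oren is in {3,5}.
From clues 1–4: Ben → floor 1, Sven → floor 2, Kofi → floor 3, Carlos → floor 4, Oren → floor 5.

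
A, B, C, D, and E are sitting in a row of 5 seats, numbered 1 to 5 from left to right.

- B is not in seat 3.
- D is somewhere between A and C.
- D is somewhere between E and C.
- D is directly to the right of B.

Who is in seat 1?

C

With clues 1–2, D is ruled out for seat 1.
With clues 1–4, A, B, and E are ruled out for seat 1.
So seat 1 is C.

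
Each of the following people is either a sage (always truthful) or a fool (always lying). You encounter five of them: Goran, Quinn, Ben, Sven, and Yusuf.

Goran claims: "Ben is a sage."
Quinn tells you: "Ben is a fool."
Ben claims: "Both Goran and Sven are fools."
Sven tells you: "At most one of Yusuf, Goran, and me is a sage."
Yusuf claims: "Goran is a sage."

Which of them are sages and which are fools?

Consider Goran. Suppose Goran is a sage.
Then no assignment of the remaining roles makes every statement match its speaker's type — contradiction.
So Goran is a fool.
With that fixed, Yusuf's statement is false, so Yusuf is a fool.
With that fixed, Sven's statement is true, so Sven is a sage.
With that fixed, Ben's statement is false, so Ben is a fool.
With that fixed, Quinn's statement is true, so Quinn is a sage.

Goran: fool, Quinn: sage, Ben: fool, Sven: sage, Yusuf: fool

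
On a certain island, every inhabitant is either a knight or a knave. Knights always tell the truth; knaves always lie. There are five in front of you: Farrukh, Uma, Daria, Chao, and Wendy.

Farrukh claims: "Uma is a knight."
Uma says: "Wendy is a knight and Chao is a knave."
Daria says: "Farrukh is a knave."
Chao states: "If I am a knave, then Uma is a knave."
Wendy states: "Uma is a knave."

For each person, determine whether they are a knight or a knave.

Farrukh: knave, Uma: knave, Daria: knight, Chao: knight, Wendy: knight

Consider Farrukh. Suppose Farrukh is a knight.
Then no assignment of the remaining roles makes every statement match its speaker's type — contradiction.
So Farrukh is a knave.
With that fixed, Daria's statement is true, so Daria is a knight.
Consider Uma. Suppose Uma is a knight.
Then Farrukh's statement comes out true, contradicting Farrukh being a knave.
So Uma is a knave.
With that fixed, Chao's statement is true, so Chao is a knight.
With that fixed, Wendy's statement is true, so Wendy is a knight.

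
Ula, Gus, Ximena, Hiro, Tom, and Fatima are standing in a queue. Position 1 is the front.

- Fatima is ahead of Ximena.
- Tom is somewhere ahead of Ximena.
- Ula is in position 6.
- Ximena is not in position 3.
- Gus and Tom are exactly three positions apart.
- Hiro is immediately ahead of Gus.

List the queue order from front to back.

Tom, Fatima, Hiro, Gus, Ximena, Ula

From clue 1: Ximena is in {2,3,4,5,6}.
From clues 1–2: Ximena is in {3,4,5,6}.
From clues 1–3: Ula → position 6.
From clues 1–4: Ximena is in {4,5}.
From clues 1–6: Tom → position 1, Fatima → position 2, Hiro → position 3, Gus → position 4, Ximena → position 5.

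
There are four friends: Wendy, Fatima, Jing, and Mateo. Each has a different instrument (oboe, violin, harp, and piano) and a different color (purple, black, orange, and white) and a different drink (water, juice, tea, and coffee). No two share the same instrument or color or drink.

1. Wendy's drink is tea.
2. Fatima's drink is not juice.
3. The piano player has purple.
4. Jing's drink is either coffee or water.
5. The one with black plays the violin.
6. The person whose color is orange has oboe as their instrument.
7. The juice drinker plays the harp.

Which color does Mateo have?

With clues 1–7, black, orange, and purple are impossible for Mateo's color.
That leaves white.

white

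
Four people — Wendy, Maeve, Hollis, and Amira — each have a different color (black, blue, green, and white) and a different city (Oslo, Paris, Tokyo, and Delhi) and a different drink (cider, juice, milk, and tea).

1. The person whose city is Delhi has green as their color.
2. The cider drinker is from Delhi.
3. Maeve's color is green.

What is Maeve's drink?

cider

With clues 1–3, juice, milk, and tea are impossible for Maeve's drink.
That leaves cider.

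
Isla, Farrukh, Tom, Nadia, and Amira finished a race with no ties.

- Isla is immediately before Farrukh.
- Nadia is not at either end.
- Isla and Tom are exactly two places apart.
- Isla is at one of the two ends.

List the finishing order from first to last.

Isla, Farrukh, Tom, Nadia, Amira

From clue 1: Isla is in {1,2,3,4}.
From clues 1–2: Nadia is in {2,3,4}.
From clues 1–3: Amira is in {1,5}.
From clues 1–4: Isla → place 1, Farrukh → place 2, Tom → place 3, Nadia → place 4, Amira → place 5.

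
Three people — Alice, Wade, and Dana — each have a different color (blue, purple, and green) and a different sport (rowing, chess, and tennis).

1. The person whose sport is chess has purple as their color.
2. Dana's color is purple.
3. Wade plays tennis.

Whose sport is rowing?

With clues 1–2, Dana is impossible for the one with sport rowing.
With clues 1–3, Wade is impossible for the one with sport rowing.
That leaves Alice.

Alice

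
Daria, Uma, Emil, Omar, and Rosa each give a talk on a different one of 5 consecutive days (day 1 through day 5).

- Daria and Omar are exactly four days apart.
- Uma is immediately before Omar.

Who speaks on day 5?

With clue 1, Emil, Rosa, and Uma are ruled out for day 5.
With clues 1–2, Daria is ruled out for day 5.
So day 5 is Omar.

Omar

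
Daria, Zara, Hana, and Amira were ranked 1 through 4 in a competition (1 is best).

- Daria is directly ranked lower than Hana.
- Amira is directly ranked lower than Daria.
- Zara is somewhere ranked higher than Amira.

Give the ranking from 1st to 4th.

Zara, Hana, Daria, Amira

From clue 1: Daria is in {2,3,4}.
From clues 1–2: Daria is in {2,3}.
From clues 1–3: Zara → rank 1, Hana → rank 2, Daria → rank 3, Amira → rank 4.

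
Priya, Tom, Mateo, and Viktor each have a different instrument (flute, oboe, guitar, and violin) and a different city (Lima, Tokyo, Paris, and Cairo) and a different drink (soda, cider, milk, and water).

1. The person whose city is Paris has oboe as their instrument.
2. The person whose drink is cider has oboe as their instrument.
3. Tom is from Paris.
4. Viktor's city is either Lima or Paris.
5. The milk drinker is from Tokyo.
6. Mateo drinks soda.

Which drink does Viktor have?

water

With clues 1–3, cider is impossible for Viktor's drink.
With clues 1–5, milk is impossible for Viktor's drink.
With clues 1–6, soda is impossible for Viktor's drink.
That leaves water.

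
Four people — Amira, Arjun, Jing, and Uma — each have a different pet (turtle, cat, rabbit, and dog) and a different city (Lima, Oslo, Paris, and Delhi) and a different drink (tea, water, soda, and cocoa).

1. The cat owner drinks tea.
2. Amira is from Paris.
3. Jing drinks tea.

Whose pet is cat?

With clues 1–3, Amira, Arjun, and Uma are impossible for the one with pet cat.
That leaves Jing.

Jing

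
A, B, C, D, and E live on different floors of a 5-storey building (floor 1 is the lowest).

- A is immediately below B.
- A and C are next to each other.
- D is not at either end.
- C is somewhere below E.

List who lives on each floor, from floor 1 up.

C, A, B, D, E

From clue 1: A is in {1,2,3,4}.
From clues 1–2: A is in {2,3,4}.
From clues 1–3: A is in {2,4}.
From clues 1–4: C → floor 1, A → floor 2, B → floor 3, D → floor 4, E → floor 5.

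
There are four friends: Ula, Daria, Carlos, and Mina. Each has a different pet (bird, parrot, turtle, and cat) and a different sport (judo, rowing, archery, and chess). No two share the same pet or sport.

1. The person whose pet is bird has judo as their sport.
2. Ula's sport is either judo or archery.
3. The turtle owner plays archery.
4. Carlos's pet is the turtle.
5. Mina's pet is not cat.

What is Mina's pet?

With clues 1–4, bird and turtle are impossible for Mina's pet.
With clues 1–5, cat is impossible for Mina's pet.
That leaves parrot.

parrot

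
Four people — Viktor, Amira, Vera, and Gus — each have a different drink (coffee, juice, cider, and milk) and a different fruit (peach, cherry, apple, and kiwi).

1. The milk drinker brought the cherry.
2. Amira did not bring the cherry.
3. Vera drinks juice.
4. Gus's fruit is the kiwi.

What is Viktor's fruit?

With clues 1–4, apple, kiwi, and peach are impossible for Viktor's fruit.
That leaves cherry.

cherry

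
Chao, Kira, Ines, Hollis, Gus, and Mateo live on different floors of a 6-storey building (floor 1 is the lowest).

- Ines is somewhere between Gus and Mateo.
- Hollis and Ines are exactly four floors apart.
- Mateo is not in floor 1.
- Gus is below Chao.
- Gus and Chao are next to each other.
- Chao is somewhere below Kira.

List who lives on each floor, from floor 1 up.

From clue 1: Ines is in {2,3,4,5}.
From clues 1–2: Ines is in {2,5}.
From clues 1–5: Hollis → floor 1, Ines → floor 5, Mateo → floor 6.
From clues 1–6: Gus → floor 2, Chao → floor 3, Kira → floor 4.

Hollis, Gus, Chao, Kira, Ines, Mateo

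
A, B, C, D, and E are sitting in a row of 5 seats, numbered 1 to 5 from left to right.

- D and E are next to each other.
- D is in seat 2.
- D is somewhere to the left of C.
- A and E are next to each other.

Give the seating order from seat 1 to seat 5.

B, D, E, A, C

From clues 1–2: D → seat 2.
From clues 1–3: E is in {1,3}.
From clues 1–4: B → seat 1, E → seat 3, A → seat 4, C → seat 5.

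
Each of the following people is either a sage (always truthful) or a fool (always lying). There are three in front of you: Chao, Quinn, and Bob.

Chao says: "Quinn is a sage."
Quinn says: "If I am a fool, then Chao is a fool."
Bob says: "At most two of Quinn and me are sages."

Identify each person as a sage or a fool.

Regardless of anyone's role, Bob's statement is true, so Bob is a sage.
Consider Chao. Suppose Chao is a fool.
Then no assignment of the remaining roles makes every statement match its speaker's type — contradiction.
So Chao is a sage.
Consider Quinn. Suppose Quinn is a fool.
Then Chao's statement comes out false, contradicting Chao being a sage.
So Quinn is a sage.

Chao: sage, Quinn: sage, Bob: sage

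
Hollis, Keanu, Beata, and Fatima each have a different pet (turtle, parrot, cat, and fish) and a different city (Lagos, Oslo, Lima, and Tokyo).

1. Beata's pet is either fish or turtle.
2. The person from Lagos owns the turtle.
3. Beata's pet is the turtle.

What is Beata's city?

Lagos

With clues 1–3, Lima, Oslo, and Tokyo are impossible for Beata's city.
That leaves Lagos.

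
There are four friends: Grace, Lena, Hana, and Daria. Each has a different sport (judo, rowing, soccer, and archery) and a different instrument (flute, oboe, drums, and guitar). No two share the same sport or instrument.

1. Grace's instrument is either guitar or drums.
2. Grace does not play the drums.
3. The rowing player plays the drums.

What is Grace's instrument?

Clue 1 rules out flute and oboe for Grace's instrument.
With clues 1–2, drums is impossible for Grace's instrument.
That leaves guitar.

guitar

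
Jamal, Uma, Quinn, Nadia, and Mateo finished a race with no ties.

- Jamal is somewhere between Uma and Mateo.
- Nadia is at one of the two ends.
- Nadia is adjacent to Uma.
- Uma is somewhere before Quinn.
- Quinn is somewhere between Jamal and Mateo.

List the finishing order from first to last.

Nadia, Uma, Jamal, Quinn, Mateo

From clue 1: Jamal is in {2,3,4}.
From clues 1–2: Nadia is in {1,5}.
From clues 1–3: Uma is in {2,4}.
From clues 1–4: Nadia → place 1, Uma → place 2.
From clues 1–5: Jamal → place 3, Quinn → place 4, Mateo → place 5.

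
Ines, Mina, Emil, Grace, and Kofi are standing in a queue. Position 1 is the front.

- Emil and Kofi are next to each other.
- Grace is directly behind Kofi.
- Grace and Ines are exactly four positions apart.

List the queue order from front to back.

Ines, Mina, Emil, Kofi, Grace

From clues 1–2: Emil is in {1,2,3}.
From clues 1–3: Ines → position 1, Mina → position 2, Emil → position 3, Kofi → position 4, Grace → position 5.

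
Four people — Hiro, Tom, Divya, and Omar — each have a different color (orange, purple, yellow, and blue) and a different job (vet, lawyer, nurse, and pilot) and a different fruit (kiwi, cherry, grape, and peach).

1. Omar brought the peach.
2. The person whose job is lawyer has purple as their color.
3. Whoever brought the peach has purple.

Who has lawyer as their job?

With clues 1–3, Divya, Hiro, and Tom are impossible for the one with job lawyer.
That leaves Omar.

Omar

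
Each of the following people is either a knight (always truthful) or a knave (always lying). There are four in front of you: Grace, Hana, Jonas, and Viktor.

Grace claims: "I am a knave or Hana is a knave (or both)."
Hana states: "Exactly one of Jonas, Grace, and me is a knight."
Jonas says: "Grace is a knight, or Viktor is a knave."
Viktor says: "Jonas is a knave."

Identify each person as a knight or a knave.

Consider Grace. Suppose Grace is a knave.
Then Grace's own statement would have to be false, but it can't be — contradiction.
So Grace is a knight.
With that fixed, Jonas's statement is true, so Jonas is a knight.
With that fixed, Viktor's statement is false, so Viktor is a knave.
With that fixed, Hana's statement is false, so Hana is a knave.

Grace: knight, Hana: knave, Jonas: knight, Viktor: knave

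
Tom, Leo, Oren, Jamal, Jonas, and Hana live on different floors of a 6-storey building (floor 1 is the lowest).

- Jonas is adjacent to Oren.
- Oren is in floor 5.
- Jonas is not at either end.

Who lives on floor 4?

With clues 1–2, Oren is ruled out for floor 4.
With clues 1–3, Hana, Jamal, Leo, and Tom are ruled out for floor 4.
So floor 4 is Jonas.

Jonas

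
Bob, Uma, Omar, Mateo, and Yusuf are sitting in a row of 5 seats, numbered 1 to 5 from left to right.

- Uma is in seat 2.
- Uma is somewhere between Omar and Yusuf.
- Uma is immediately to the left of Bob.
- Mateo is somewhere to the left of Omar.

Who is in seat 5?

Omar

With clue 1, Uma is ruled out for seat 5.
With clues 1–3, Bob is ruled out for seat 5.
With clues 1–4, Mateo and Yusuf are ruled out for seat 5.
So seat 5 is Omar.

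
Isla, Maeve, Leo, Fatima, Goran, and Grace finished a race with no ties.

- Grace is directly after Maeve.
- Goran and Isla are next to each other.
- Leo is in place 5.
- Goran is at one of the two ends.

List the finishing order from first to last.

Goran, Isla, Maeve, Grace, Leo, Fatima

From clue 1: Maeve is in {1,2,3,4,5}.
From clues 1–3: Leo → place 5, Fatima → place 6.
From clues 1–4: Goran → place 1, Isla → place 2, Maeve → place 3, Grace → place 4.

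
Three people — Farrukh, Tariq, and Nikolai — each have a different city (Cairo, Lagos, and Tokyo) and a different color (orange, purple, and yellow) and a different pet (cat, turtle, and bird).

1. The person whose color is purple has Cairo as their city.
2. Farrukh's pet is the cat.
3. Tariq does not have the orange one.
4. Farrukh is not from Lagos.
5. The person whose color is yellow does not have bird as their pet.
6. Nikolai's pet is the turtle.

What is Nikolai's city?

Lagos

With clues 1–6, Cairo and Tokyo are impossible for Nikolai's city.
That leaves Lagos.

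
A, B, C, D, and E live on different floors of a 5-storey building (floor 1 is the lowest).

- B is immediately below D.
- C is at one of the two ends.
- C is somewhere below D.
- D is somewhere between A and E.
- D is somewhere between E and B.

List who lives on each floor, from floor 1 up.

From clue 1: B is in {1,2,3,4}.
From clues 1–2: C is in {1,5}.
From clues 1–3: C → floor 1.
From clues 1–4: B → floor 3, D → floor 4.
From clues 1–5: A → floor 2, E → floor 5.

C, A, B, D, E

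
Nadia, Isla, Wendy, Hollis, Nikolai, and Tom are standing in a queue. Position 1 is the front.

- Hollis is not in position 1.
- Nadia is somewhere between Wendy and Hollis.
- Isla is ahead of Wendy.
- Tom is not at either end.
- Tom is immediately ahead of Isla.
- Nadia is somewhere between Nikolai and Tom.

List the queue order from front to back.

From clue 1: Hollis is in {2,3,4,5,6}.
From clues 1–2: Nadia is in {2,3,4,5}.
From clues 1–3: Nadia is in {3,4,5}.
From clues 1–5: Nikolai → position 1.
From clues 1–6: Hollis → position 2, Nadia → position 3, Tom → position 4, Isla → position 5, Wendy → position 6.

Nikolai, Hollis, Nadia, Tom, Isla, Wendy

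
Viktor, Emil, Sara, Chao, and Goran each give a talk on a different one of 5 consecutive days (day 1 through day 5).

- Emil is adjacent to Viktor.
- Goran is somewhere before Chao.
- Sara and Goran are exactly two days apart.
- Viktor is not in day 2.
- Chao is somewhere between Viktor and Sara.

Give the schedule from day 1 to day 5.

Viktor, Emil, Goran, Chao, Sara

From clues 1–2: Chao is in {2,3,4,5}.
From clues 1–3: Sara is in {3,5}.
From clues 1–5: Viktor → day 1, Emil → day 2, Goran → day 3, Chao → day 4, Sara → day 5.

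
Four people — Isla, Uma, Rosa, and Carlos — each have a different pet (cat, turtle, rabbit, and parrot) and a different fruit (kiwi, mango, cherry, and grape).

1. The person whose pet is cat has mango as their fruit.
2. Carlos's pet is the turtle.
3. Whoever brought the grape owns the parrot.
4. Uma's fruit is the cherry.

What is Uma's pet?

rabbit

With clues 1–2, turtle is impossible for Uma's pet.
With clues 1–4, cat and parrot are impossible for Uma's pet.
That leaves rabbit.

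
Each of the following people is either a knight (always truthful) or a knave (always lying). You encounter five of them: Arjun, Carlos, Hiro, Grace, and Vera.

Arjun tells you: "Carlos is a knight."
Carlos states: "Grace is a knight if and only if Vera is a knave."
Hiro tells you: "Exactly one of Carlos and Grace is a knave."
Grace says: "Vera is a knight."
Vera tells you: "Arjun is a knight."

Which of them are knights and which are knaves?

Consider Arjun. Suppose Arjun is a knight.
Then no assignment of the remaining roles makes every statement match its speaker's type — contradiction.
So Arjun is a knave.
With that fixed, Vera's statement is false, so Vera is a knave.
With that fixed, Grace's statement is false, so Grace is a knave.
With that fixed, Carlos's statement is false, so Carlos is a knave.
With that fixed, Hiro's statement is false, so Hiro is a knave.

Arjun: knave, Carlos: knave, Hiro: knave, Grace: knave, Vera: knave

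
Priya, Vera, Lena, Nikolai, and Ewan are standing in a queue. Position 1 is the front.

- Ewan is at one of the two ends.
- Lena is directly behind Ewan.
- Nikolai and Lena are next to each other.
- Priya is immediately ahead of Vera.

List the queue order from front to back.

Ewan, Lena, Nikolai, Priya, Vera

From clue 1: Ewan is in {1,5}.
From clues 1–2: Ewan → position 1, Lena → position 2.
From clues 1–3: Nikolai → position 3.
From clues 1–4: Priya → position 4, Vera → position 5.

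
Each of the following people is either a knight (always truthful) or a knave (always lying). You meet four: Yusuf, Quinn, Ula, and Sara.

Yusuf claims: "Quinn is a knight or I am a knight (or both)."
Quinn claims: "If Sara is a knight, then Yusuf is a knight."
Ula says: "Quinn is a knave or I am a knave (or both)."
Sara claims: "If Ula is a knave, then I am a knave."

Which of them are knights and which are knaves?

Consider Yusuf. Suppose Yusuf is a knight.
Then no assignment of the remaining roles makes every statement match its speaker's type — contradiction.
So Yusuf is a knave.
Consider Quinn. Suppose Quinn is a knight.
Then Yusuf's statement comes out true, contradicting Yusuf being a knave.
So Quinn is a knave.
With that fixed, Ula's statement is true, so Ula is a knight.
With that fixed, Sara's statement is true, so Sara is a knight.

Yusuf: knave, Quinn: knave, Ula: knight, Sara: knight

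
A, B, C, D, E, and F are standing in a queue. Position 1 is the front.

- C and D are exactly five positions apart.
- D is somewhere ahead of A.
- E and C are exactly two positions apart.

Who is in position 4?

With clue 1, C and D are ruled out for position 4.
With clues 1–3, A, B, and F are ruled out for position 4.
So position 4 is E.

E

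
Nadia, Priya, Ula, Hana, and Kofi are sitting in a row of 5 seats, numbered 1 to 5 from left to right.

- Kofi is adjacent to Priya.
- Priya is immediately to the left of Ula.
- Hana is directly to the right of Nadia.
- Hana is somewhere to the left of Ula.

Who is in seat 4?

Priya

With clues 1–2, Kofi is ruled out for seat 4.
With clues 1–3, Hana and Ula are ruled out for seat 4.
With clues 1–4, Nadia is ruled out for seat 4.
So seat 4 is Priya.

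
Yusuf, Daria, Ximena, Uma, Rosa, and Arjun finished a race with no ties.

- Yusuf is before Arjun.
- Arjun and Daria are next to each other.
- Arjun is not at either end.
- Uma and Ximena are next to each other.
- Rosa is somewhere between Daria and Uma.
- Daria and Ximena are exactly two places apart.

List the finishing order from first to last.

Yusuf, Arjun, Daria, Rosa, Ximena, Uma

From clue 1: Yusuf is in {1,2,3,4,5}.
From clues 1–2: Yusuf is in {1,2,3,4}.
From clues 1–5: Rosa is in {3,4}.
From clues 1–6: Yusuf → place 1, Arjun → place 2, Daria → place 3, Rosa → place 4, Ximena → place 5, Uma → place 6.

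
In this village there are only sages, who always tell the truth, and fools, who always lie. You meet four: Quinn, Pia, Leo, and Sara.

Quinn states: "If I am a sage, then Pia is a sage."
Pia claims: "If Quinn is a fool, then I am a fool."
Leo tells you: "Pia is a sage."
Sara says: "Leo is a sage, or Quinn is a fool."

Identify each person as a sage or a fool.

Consider Quinn. Suppose Quinn is a fool.
Then Quinn's own statement would have to be false, but it can't be — contradiction.
So Quinn is a sage.
With that fixed, Pia's statement is true, so Pia is a sage.
With that fixed, Leo's statement is true, so Leo is a sage.
With that fixed, Sara's statement is true, so Sara is a sage.

Quinn: sage, Pia: sage, Leo: sage, Sara: sage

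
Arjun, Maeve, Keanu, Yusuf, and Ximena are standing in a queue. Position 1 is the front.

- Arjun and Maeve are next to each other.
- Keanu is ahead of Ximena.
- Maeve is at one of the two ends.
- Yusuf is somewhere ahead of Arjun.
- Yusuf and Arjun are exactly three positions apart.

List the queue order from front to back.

From clues 1–2: Keanu is in {1,2,3,4}.
From clues 1–3: Arjun is in {2,4}.
From clues 1–4: Arjun → position 4, Maeve → position 5.
From clues 1–5: Yusuf → position 1, Keanu → position 2, Ximena → position 3.

Yusuf, Keanu, Ximena, Arjun, Maeve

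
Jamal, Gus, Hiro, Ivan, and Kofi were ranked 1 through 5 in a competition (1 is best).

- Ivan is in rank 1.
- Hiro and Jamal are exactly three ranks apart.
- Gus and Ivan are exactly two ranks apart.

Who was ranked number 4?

Kofi

With clue 1, Ivan is ruled out for rank 4.
With clues 1–2, Hiro and Jamal are ruled out for rank 4.
With clues 1–3, Gus is ruled out for rank 4.
So rank 4 is Kofi.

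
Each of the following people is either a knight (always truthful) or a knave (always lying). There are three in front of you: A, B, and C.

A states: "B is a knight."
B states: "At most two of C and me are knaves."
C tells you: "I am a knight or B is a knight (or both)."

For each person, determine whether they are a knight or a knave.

Regardless of anyone's role, B's statement is true, so B is a knight.
With that fixed, C's statement is true, so C is a knight.
With that fixed, A's statement is true, so A is a knight.

A: knight, B: knight, C: knight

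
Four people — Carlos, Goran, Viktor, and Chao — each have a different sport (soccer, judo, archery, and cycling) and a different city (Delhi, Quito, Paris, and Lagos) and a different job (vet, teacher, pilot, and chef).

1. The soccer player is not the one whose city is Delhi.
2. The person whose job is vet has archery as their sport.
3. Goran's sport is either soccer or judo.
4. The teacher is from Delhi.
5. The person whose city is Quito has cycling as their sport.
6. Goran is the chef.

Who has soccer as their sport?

With clues 1–6, Carlos, Chao, and Viktor are impossible for the one with sport soccer.
That leaves Goran.

Goran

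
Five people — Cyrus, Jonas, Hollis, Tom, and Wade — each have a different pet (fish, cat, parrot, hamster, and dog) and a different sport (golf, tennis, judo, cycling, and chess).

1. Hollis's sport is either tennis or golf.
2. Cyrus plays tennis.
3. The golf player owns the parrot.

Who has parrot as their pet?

Hollis

With clues 1–3, Cyrus, Jonas, Tom, and Wade are impossible for the one with pet parrot.
That leaves Hollis.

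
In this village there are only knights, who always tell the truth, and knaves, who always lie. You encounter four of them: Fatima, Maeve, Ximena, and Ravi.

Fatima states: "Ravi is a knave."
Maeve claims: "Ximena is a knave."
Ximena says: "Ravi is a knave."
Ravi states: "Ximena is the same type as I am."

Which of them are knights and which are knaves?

Fatima: knight, Maeve: knave, Ximena: knight, Ravi: knave

Consider Fatima. Suppose Fatima is a knave.
Then no assignment of the remaining roles makes every statement match its speaker's type — contradiction.
So Fatima is a knight.
Consider Maeve. Suppose Maeve is a knight.
Then no assignment of the remaining roles makes every statement match its speaker's type — contradiction.
So Maeve is a knave.
Consider Ximena. Suppose Ximena is a knave.
Then Maeve's statement comes out true, contradicting Maeve being a knave.
So Ximena is a knight.
Consider Ravi. Suppose Ravi is a knight.
Then Fatima's statement comes out false, contradicting Fatima being a knight.
So Ravi is a knave.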